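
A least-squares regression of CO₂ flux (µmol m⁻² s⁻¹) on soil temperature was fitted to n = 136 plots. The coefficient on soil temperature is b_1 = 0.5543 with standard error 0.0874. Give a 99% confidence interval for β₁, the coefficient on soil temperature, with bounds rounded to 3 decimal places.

(0.326, 0.783)

df = n − 2 = 136 − 2 = 134.
t* = t_{0.005, 134} = 2.613017.
Margin = t* × SE = 2.613017 × 0.0874 = 0.22838.
CI: 0.5543 ± 0.22838 → (0.326, 0.783).
With 99% confidence, each one-unit increase in soil temperature is associated with a change of between 0.326 and 0.783 µmol m⁻² s⁻¹ in CO₂ flux.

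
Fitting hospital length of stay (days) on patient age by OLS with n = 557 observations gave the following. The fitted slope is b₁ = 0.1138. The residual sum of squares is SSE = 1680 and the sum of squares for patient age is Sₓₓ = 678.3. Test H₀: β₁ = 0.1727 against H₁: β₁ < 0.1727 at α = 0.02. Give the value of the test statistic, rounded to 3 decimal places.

t = -0.882

MSE = SSE/(n − 2) = 1680/555 = 3.02703.
SE(b₁) = √(MSE/Sₓₓ) = √(3.02703/678.3) = 0.0668032.
t = (0.1138 − 0.1727) / 0.0668032 = -0.882.
df = n − 2 = 555.
One-sided p ≈ 0.1892, which is ≥ 0.02, so fail to reject H₀.
The data do not give significant evidence that the true slope on patient age is below 0.1727 days per unit.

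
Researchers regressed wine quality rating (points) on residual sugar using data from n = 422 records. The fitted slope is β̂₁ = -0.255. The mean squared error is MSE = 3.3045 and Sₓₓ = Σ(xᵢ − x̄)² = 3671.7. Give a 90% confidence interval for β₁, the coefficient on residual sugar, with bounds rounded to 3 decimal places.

SE(β̂₁) = √(MSE/Sₓₓ) = √(3.3045/3671.7) = 0.0299999.
df = n − 2 = 420.
t* = t_{0.05, 420} = 1.64849.
Margin = t* × SE = 1.64849 × 0.0299999 = 0.04945.
CI: -0.255 ± 0.04945 → (-0.304, -0.206).
With 90% confidence, each one-unit increase in residual sugar is associated with a change of between -0.304 and -0.206 points in wine quality rating.

(-0.304, -0.206)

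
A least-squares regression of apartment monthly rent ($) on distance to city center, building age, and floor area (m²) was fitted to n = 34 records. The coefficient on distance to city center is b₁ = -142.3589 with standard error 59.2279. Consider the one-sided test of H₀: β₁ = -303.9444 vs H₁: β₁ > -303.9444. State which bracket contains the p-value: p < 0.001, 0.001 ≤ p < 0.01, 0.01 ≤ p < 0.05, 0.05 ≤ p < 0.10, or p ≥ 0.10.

0.001 ≤ p < 0.01

t = (-142.3589 − (-303.9444)) / 59.2279 = 2.728.
df = n − k − 1 = 34 − 3 − 1 = 30.
One-sided p = P(T_{30} > t) ≈ 0.0053.
So 0.001 ≤ p < 0.01.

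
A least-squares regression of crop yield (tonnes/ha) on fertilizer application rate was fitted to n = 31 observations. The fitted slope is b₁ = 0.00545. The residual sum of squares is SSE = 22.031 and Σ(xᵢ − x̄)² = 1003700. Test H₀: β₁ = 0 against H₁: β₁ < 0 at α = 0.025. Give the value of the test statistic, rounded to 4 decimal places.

t = 6.2644

MSE = SSE/(n − 2) = 22.031/29 = 0.75969.
SE(b₁) = √(MSE/Sₓₓ) = √(0.75969/1003700) = 0.000869994.
t = 0.00545 / 0.000869994 = 6.2644.
df = n − 2 = 29.
One-sided p ≈ 1.0000, which is ≥ 0.025, so fail to reject H₀.
The data do not give significant evidence that the true slope on fertilizer application rate is negative.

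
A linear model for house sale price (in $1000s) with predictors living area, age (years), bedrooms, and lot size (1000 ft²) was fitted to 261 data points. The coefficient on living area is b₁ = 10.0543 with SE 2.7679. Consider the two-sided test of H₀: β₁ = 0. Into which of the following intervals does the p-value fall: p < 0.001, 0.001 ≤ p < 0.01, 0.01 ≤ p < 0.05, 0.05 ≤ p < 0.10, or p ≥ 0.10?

p < 0.001

t = 10.0543 / 2.7679 = 3.632.
df = n − k − 1 = 261 − 4 − 1 = 256.
Two-sided p = 2·P(T_{256} > |t|) ≈ 0.0003.
So p < 0.001.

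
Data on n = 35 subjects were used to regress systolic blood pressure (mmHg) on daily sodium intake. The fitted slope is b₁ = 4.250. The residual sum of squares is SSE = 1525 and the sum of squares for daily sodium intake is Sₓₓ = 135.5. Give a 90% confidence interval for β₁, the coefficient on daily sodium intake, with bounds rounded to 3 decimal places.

MSE = SSE/(n − 2) = 1525/33 = 46.2121.
SE(b₁) = √(MSE/Sₓₓ) = √(46.2121/135.5) = 0.583994.
df = n − 2 = 33.
t* = t_{0.05, 33} = 1.69236.
Margin = t* × SE = 1.69236 × 0.583994 = 0.98833.
CI: 4.250 ± 0.98833 → (3.262, 5.238).
With 90% confidence, each one-unit increase in daily sodium intake is associated with a change of between 3.262 and 5.238 mmHg in systolic blood pressure.

(3.262, 5.238)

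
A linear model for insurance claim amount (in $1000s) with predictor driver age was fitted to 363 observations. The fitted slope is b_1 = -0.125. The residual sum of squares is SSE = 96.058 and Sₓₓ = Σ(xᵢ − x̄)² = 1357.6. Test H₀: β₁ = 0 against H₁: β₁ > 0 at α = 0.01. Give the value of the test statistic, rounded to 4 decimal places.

t = -8.9286

MSE = SSE/(n − 2) = 96.058/361 = 0.266089.
SE(b_1) = √(MSE/Sₓₓ) = √(0.266089/1357.6) = 0.014.
t = -0.125 / 0.014 = -8.9286.
df = n − 2 = 361.
One-sided p ≈ 1.0000, which is ≥ 0.01, so fail to reject H₀.
The data do not give significant evidence that the true slope on driver age is positive.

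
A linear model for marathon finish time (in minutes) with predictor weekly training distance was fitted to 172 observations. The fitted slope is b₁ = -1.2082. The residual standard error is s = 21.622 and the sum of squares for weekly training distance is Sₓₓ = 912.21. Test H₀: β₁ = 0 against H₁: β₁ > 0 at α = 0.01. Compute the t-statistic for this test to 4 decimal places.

SE(b₁) = s/√Sₓₓ = 21.622/√912.21 = 0.715894.
t = -1.2082 / 0.715894 = -1.6877.
df = n − 2 = 170.
One-sided p ≈ 0.9533, which is ≥ 0.01, so fail to reject H₀.
The data do not give significant evidence that the true slope on weekly training distance is positive.

t = -1.6877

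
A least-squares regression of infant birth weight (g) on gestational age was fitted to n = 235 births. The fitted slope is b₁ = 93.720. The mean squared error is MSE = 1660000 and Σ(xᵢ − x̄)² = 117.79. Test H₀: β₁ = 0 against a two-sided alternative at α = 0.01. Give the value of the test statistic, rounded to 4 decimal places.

t = 0.7895

SE(b₁) = √(MSE/Sₓₓ) = √(1.66e+06/117.79) = 118.713.
t = 93.720 / 118.713 = 0.7895.
df = n − 2 = 233.
Two-sided p ≈ 0.4306, which is ≥ 0.01, so fail to reject H₀.
The data do not give significant evidence of an association between gestational age and infant birth weight.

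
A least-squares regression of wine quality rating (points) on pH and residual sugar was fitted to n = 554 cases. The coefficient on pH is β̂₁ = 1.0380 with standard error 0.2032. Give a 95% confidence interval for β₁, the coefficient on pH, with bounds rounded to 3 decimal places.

df = n − k − 1 = 554 − 2 − 1 = 551.
t* = t_{0.025, 551} = 1.964279.
Margin = t* × SE = 1.964279 × 0.2032 = 0.39914.
CI: 1.0380 ± 0.39914 → (0.639, 1.437).
With 95% confidence, each one-unit increase in pH is associated with a change of between 0.639 and 1.437 points in wine quality rating, holding the other predictors fixed.

(0.639, 1.437)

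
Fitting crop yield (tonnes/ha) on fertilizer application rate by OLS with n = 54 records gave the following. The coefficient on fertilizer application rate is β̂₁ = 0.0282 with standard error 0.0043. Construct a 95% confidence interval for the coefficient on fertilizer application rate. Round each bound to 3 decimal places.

(0.020, 0.037)

df = n − 2 = 54 − 2 = 52.
t* = t_{0.025, 52} = 2.006647.
Margin = t* × SE = 2.006647 × 0.0043 = 0.00863.
CI: 0.0282 ± 0.00863 → (0.020, 0.037).
With 95% confidence, each one-unit increase in fertilizer application rate is associated with a change of between 0.020 and 0.037 tonnes/ha in crop yield.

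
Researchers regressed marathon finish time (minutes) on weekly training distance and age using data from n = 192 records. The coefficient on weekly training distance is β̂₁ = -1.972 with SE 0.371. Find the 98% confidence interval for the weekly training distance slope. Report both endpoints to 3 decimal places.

df = n − k − 1 = 192 − 2 − 1 = 189.
t* = t_{0.01, 189} = 2.34624.
Margin = t* × SE = 2.34624 × 0.371 = 0.87045.
CI: -1.972 ± 0.87045 → (-2.842, -1.102).
With 98% confidence, each one-unit increase in weekly training distance is associated with a change of between -2.842 and -1.102 minutes in marathon finish time, holding the other predictors fixed.

(-2.842, -1.102)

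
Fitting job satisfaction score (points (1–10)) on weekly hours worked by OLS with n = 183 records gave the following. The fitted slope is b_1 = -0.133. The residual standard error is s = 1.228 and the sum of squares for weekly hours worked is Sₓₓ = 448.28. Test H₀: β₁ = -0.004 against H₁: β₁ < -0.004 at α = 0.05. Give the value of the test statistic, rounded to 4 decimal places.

SE(b_1) = s/√Sₓₓ = 1.228/√448.28 = 0.0579994.
t = (-0.133 − (-0.004)) / 0.0579994 = -2.2242.
df = n − 2 = 181.
One-sided p ≈ 0.0137, which is < 0.05, so reject H₀.
There is evidence that the true slope on weekly hours worked is below -0.004 points (1–10) per unit.

t = -2.2242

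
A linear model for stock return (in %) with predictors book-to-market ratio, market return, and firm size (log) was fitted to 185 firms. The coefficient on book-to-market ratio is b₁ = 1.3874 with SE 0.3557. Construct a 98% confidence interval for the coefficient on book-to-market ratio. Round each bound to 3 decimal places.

df = n − k − 1 = 185 − 3 − 1 = 181.
t* = t_{0.01, 181} = 2.347126.
Margin = t* × SE = 2.347126 × 0.3557 = 0.83487.
CI: 1.3874 ± 0.83487 → (0.553, 2.222).
With 98% confidence, each one-unit increase in book-to-market ratio is associated with a change of between 0.553 and 2.222 % in stock return, holding the other predictors fixed.

(0.553, 2.222)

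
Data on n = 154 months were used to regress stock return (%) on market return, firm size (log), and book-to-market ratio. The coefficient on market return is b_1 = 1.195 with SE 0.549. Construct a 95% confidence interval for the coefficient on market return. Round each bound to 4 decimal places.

(0.1102, 2.2798)

df = n − k − 1 = 154 − 3 − 1 = 150.
t* = t_{0.025, 150} = 1.975905.
Margin = t* × SE = 1.975905 × 0.549 = 1.084772.
CI: 1.195 ± 1.084772 → (0.1102, 2.2798).
With 95% confidence, each one-unit increase in market return is associated with a change of between 0.1102 and 2.2798 % in stock return, holding the other predictors fixed.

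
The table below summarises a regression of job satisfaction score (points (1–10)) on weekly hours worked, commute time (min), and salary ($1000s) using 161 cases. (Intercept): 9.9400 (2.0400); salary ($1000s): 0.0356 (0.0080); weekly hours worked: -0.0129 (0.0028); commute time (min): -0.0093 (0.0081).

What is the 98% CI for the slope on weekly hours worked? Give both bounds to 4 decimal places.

(-0.0195, -0.0063)

Read off: b = -0.0129, SE = 0.0028 for weekly hours worked.
df = n − k − 1 = 161 − 3 − 1 = 157.
t* = t_{0.01, 157} = 2.350334.
Margin = t* × SE = 2.350334 × 0.0028 = 0.006581.
CI: -0.0129 ± 0.006581 → (-0.0195, -0.0063).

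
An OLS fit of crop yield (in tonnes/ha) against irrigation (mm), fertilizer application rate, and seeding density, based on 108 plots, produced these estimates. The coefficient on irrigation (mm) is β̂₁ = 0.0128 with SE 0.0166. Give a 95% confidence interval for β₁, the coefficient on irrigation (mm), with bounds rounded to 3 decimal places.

(-0.020, 0.046)

df = n − k − 1 = 108 − 3 − 1 = 104.
t* = t_{0.025, 104} = 1.983038.
Margin = t* × SE = 1.983038 × 0.0166 = 0.03292.
CI: 0.0128 ± 0.03292 → (-0.020, 0.046).
With 95% confidence, each one-unit increase in irrigation (mm) is associated with a change of between -0.020 and 0.046 tonnes/ha in crop yield, holding the other predictors fixed.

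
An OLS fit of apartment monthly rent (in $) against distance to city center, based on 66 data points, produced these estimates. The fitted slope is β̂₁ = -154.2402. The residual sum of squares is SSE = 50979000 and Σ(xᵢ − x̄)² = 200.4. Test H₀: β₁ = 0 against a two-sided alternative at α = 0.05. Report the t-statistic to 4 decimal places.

MSE = SSE/(n − 2) = 50979000/64 = 796547.
SE(β̂₁) = √(MSE/Sₓₓ) = √(796547/200.4) = 63.0459.
t = -154.2402 / 63.0459 = -2.4465.
df = n − 2 = 64.
Two-sided p ≈ 0.0172, which is < 0.05, so reject H₀.
There is evidence that distance to city center is associated with apartment monthly rent.

t = -2.4465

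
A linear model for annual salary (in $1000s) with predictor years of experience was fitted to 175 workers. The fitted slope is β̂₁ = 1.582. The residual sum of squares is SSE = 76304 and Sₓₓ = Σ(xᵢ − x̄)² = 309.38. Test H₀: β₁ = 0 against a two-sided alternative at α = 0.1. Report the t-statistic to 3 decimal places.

t = 1.325

MSE = SSE/(n − 2) = 76304/173 = 441.064.
SE(β̂₁) = √(MSE/Sₓₓ) = √(441.064/309.38) = 1.194.
t = 1.582 / 1.194 = 1.325.
df = n − 2 = 173.
Two-sided p ≈ 0.1869, which is ≥ 0.1, so fail to reject H₀.
The data do not give significant evidence of an association between years of experience and annual salary.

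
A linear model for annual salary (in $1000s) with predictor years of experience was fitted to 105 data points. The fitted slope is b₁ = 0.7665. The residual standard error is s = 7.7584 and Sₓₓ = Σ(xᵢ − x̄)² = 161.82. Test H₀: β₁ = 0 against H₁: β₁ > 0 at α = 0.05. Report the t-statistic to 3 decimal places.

SE(b₁) = s/√Sₓₓ = 7.7584/√161.82 = 0.609896.
t = 0.7665 / 0.609896 = 1.257.
df = n − 2 = 103.
One-sided p ≈ 0.1058, which is ≥ 0.05, so fail to reject H₀.
The data do not give significant evidence that the true slope on years of experience is positive.

t = 1.257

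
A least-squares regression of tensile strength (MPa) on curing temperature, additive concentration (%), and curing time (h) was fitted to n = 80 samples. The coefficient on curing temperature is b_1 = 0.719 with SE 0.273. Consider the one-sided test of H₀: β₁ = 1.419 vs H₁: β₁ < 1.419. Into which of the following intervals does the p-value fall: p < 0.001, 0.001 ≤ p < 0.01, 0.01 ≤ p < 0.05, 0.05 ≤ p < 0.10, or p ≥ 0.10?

t = (0.719 − 1.419) / 0.273 = -2.564.
df = n − k − 1 = 80 − 3 − 1 = 76.
One-sided p = P(T_{76} < t) ≈ 0.0062.
So 0.001 ≤ p < 0.01.

0.001 ≤ p < 0.01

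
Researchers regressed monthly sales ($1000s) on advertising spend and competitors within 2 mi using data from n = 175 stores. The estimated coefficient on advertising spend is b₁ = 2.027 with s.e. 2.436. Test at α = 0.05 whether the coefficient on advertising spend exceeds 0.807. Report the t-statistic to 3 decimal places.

t = 0.501

H₀: β₁ = 0.807 vs H₁: β₁ > 0.807.
t = (b₁ − β₁⁰)/SE = (2.027 − 0.807) / 2.436 = 0.501.
df = n − k − 1 = 175 − 2 − 1 = 172.
One-sided p ≈ 0.3086, which is ≥ 0.05, so fail to reject H₀.
The data do not give significant evidence that the true slope on advertising spend exceeds 0.807 $1000s per unit, holding the other predictors fixed.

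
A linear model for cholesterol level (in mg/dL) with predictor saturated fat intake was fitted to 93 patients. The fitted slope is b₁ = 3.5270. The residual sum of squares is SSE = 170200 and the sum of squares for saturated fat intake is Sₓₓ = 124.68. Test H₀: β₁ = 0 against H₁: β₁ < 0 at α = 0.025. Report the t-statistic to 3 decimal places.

t = 0.911

MSE = SSE/(n − 2) = 170200/91 = 1870.33.
SE(b₁) = √(MSE/Sₓₓ) = √(1870.33/124.68) = 3.87312.
t = 3.5270 / 3.87312 = 0.911.
df = n − 2 = 91.
One-sided p ≈ 0.8176, which is ≥ 0.025, so fail to reject H₀.
The data do not give significant evidence that the true slope on saturated fat intake is negative.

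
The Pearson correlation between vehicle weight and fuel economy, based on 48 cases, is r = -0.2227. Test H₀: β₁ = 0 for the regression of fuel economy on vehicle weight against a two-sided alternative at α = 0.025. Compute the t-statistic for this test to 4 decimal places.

t = r·√(n − 2)/√(1 − r²) = -0.2227·√46/√0.950405 = -1.5493.
df = n − 2 = 46.
Two-sided p ≈ 0.1282, which is ≥ 0.025, so fail to reject H₀.
The data do not give significant evidence of a linear association between vehicle weight and fuel economy.

t = -1.5493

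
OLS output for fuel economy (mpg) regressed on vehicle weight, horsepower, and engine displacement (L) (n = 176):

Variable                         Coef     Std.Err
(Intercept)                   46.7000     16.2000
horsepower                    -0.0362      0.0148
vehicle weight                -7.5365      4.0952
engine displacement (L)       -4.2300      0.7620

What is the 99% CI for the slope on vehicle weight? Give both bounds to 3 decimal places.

Read off: b = -7.5365, SE = 4.0952 for vehicle weight.
df = n − k − 1 = 176 − 3 − 1 = 172.
t* = t_{0.005, 172} = 2.604715.
Margin = t* × SE = 2.604715 × 4.0952 = 10.66683.
CI: -7.5365 ± 10.66683 → (-18.203, 3.130).

(-18.203, 3.130)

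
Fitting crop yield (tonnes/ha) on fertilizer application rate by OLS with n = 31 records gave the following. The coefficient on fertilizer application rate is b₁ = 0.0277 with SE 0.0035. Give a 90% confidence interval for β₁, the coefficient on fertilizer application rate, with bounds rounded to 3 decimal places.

df = n − 2 = 31 − 2 = 29.
t* = t_{0.05, 29} = 1.699127.
Margin = t* × SE = 1.699127 × 0.0035 = 0.00595.
CI: 0.0277 ± 0.00595 → (0.022, 0.034).
With 90% confidence, each one-unit increase in fertilizer application rate is associated with a change of between 0.022 and 0.034 tonnes/ha in crop yield.

(0.022, 0.034)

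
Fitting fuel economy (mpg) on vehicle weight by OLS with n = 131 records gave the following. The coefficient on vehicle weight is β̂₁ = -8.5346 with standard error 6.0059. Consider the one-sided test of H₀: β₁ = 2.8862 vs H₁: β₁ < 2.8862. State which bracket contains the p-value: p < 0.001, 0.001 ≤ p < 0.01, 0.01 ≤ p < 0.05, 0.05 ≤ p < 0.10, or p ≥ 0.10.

t = (-8.5346 − 2.8862) / 6.0059 = -1.902.
df = n − 2 = 131 − 2 = 129.
One-sided p = P(T_{129} < t) ≈ 0.0297.
So 0.01 ≤ p < 0.05.

0.01 ≤ p < 0.05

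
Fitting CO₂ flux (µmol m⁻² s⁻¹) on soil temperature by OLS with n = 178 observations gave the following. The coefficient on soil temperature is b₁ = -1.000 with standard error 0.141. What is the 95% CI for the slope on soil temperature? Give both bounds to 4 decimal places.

df = n − 2 = 178 − 2 = 176.
t* = t_{0.025, 176} = 1.973534.
Margin = t* × SE = 1.973534 × 0.141 = 0.278268.
CI: -1.000 ± 0.278268 → (-1.2783, -0.7217).
With 95% confidence, each one-unit increase in soil temperature is associated with a change of between -1.2783 and -0.7217 µmol m⁻² s⁻¹ in CO₂ flux.

(-1.2783, -0.7217)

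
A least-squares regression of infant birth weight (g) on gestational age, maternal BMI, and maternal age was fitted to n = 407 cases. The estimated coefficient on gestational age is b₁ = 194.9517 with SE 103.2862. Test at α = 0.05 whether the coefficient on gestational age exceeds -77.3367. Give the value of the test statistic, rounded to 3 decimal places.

t = 2.636

H₀: β₁ = -77.3367 vs H₁: β₁ > -77.3367.
t = (b₁ − β₁⁰)/SE = (194.9517 − (-77.3367)) / 103.2862 = 2.636.
df = n − k − 1 = 407 − 3 − 1 = 403.
One-sided p ≈ 0.0044, which is < 0.05, so reject H₀.
There is evidence that the true slope on gestational age exceeds -77.3367 g per unit, holding the other predictors fixed.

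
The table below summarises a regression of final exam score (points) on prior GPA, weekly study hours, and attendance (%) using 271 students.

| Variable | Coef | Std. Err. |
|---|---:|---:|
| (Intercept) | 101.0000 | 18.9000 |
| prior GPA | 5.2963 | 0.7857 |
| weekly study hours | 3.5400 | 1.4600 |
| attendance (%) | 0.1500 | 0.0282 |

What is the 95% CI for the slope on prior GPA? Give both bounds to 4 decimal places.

(3.7493, 6.8433)

Read off: b = 5.2963, SE = 0.7857 for prior GPA.
df = n − k − 1 = 271 − 3 − 1 = 267.
t* = t_{0.025, 267} = 1.968889.
Margin = t* × SE = 1.968889 × 0.7857 = 1.546956.
CI: 5.2963 ± 1.546956 → (3.7493, 6.8433).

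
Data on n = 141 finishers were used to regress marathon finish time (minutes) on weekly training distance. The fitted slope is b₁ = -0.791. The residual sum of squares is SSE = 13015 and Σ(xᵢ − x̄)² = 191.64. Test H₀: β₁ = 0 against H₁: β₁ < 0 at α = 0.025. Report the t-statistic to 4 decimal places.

MSE = SSE/(n − 2) = 13015/139 = 93.6331.
SE(b₁) = √(MSE/Sₓₓ) = √(93.6331/191.64) = 0.698991.
t = -0.791 / 0.698991 = -1.1316.
df = n − 2 = 139.
One-sided p ≈ 0.1299, which is ≥ 0.025, so fail to reject H₀.
The data do not give significant evidence that the true slope on weekly training distance is negative.

t = -1.1316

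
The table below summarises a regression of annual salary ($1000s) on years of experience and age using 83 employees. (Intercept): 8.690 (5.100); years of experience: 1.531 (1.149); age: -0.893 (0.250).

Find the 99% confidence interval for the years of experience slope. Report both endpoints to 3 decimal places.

Read off: b = 1.531, SE = 1.149 for years of experience.
df = n − k − 1 = 83 − 2 − 1 = 80.
t* = t_{0.005, 80} = 2.638691.
Margin = t* × SE = 2.638691 × 1.149 = 3.03186.
CI: 1.531 ± 3.03186 → (-1.501, 4.563).

(-1.501, 4.563)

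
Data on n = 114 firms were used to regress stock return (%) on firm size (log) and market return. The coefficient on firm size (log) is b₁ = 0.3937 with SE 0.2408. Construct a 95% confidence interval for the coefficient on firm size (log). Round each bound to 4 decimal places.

(-0.0835, 0.8709)

df = n − k − 1 = 114 − 2 − 1 = 111.
t* = t_{0.025, 111} = 1.981567.
Margin = t* × SE = 1.981567 × 0.2408 = 0.477161.
CI: 0.3937 ± 0.477161 → (-0.0835, 0.8709).
With 95% confidence, each one-unit increase in firm size (log) is associated with a change of between -0.0835 and 0.8709 % in stock return, holding the other predictors fixed.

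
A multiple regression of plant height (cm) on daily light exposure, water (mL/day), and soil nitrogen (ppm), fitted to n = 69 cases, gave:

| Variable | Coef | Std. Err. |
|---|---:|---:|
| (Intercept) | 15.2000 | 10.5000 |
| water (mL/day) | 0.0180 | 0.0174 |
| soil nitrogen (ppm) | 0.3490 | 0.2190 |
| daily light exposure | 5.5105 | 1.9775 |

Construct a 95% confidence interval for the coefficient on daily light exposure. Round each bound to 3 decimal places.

(1.561, 9.460)

Read off: b = 5.5105, SE = 1.9775 for daily light exposure.
df = n − k − 1 = 69 − 3 − 1 = 65.
t* = t_{0.025, 65} = 1.997138.
Margin = t* × SE = 1.997138 × 1.9775 = 3.94934.
CI: 5.5105 ± 3.94934 → (1.561, 9.460).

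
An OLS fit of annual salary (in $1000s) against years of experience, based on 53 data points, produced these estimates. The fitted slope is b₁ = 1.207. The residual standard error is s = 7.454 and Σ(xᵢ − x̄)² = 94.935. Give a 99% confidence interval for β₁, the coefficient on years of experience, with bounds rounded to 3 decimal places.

(-0.840, 3.254)

SE(b₁) = s/√Sₓₓ = 7.454/√94.935 = 0.765026.
df = n − 2 = 51.
t* = t_{0.005, 51} = 2.675722.
Margin = t* × SE = 2.675722 × 0.765026 = 2.04700.
CI: 1.207 ± 2.04700 → (-0.840, 3.254).
With 99% confidence, each one-unit increase in years of experience is associated with a change of between -0.840 and 3.254 $1000s in annual salary.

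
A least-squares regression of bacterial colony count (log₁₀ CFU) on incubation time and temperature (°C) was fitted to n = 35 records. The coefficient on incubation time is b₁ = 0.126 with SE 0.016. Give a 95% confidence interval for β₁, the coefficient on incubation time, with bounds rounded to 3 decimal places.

df = n − k − 1 = 35 − 2 − 1 = 32.
t* = t_{0.025, 32} = 2.036933.
Margin = t* × SE = 2.036933 × 0.016 = 0.03259.
CI: 0.126 ± 0.03259 → (0.093, 0.159).
With 95% confidence, each one-unit increase in incubation time is associated with a change of between 0.093 and 0.159 log₁₀ CFU in bacterial colony count, holding the other predictors fixed.

(0.093, 0.159)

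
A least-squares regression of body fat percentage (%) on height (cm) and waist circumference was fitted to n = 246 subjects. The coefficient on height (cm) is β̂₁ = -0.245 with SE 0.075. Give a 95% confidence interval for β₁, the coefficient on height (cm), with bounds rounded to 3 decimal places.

df = n − k − 1 = 246 − 2 − 1 = 243.
t* = t_{0.025, 243} = 1.969774.
Margin = t* × SE = 1.969774 × 0.075 = 0.14773.
CI: -0.245 ± 0.14773 → (-0.393, -0.097).
With 95% confidence, each one-unit increase in height (cm) is associated with a change of between -0.393 and -0.097 % in body fat percentage, holding the other predictors fixed.

(-0.393, -0.097)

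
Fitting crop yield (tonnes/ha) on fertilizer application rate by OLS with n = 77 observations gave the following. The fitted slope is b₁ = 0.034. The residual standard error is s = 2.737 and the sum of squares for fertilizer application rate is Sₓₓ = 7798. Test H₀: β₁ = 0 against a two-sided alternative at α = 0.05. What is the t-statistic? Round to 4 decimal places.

t = 1.0970

SE(b₁) = s/√Sₓₓ = 2.737/√7798 = 0.0309944.
t = 0.034 / 0.0309944 = 1.0970.
df = n − 2 = 75.
Two-sided p ≈ 0.2762, which is ≥ 0.05, so fail to reject H₀.
The data do not give significant evidence of an association between fertilizer application rate and crop yield.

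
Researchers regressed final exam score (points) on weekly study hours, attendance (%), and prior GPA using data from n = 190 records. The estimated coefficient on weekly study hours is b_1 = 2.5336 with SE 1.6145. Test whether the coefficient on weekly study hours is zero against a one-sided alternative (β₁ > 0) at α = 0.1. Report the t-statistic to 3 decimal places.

H₀: β₁ = 0 vs H₁: β₁ > 0.
t = (b_1 − β₁⁰)/SE = 2.5336 / 1.6145 = 1.569.
df = n − k − 1 = 190 − 3 − 1 = 186.
One-sided p ≈ 0.0591, which is < 0.1, so reject H₀.
There is evidence that the true slope on weekly study hours is positive, holding the other predictors fixed.

t = 1.569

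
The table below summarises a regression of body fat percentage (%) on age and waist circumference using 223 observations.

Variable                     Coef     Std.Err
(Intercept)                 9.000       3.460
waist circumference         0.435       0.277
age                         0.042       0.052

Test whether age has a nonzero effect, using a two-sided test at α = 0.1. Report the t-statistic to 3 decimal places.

t = 0.808

Read off: b = 0.042, SE = 0.052 for age.
H₀: β₁ = 0 vs H₁: β₁ ≠ 0.
t = 0.042 / 0.052 = 0.808.
df = n − k − 1 = 223 − 2 − 1 = 220.
Two-sided p ≈ 0.4201, which is ≥ 0.1, so fail to reject H₀.
The data do not give significant evidence of an association between age and body fat percentage, after adjusting for the other predictors.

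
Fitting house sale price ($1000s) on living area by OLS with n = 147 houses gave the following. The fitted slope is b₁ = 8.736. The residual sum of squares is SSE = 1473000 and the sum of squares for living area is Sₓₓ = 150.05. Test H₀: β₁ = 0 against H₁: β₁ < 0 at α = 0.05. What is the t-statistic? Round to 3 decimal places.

t = 1.062

MSE = SSE/(n − 2) = 1473000/145 = 10158.6.
SE(b₁) = √(MSE/Sₓₓ) = √(10158.6/150.05) = 8.2281.
t = 8.736 / 8.2281 = 1.062.
df = n − 2 = 145.
One-sided p ≈ 0.8549, which is ≥ 0.05, so fail to reject H₀.
The data do not give significant evidence that the true slope on living area is negative.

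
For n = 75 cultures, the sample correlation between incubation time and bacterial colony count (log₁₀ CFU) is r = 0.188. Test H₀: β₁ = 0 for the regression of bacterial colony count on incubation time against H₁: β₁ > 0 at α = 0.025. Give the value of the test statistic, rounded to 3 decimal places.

t = r·√(n − 2)/√(1 − r²) = 0.188·√73/√0.964656 = 1.635.
df = n − 2 = 73.
One-sided p ≈ 0.0531, which is ≥ 0.025, so fail to reject H₀.
The data do not give significant evidence of a linear association between incubation time and bacterial colony count.

t = 1.635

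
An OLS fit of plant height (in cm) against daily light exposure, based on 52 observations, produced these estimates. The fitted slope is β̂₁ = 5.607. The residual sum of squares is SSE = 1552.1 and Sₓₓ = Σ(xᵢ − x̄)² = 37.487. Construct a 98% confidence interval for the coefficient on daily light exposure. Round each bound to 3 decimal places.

(3.420, 7.794)

MSE = SSE/(n − 2) = 1552.1/50 = 31.042.
SE(β̂₁) = √(MSE/Sₓₓ) = √(31.042/37.487) = 0.909986.
df = n − 2 = 50.
t* = t_{0.01, 50} = 2.403272.
Margin = t* × SE = 2.403272 × 0.909986 = 2.18694.
CI: 5.607 ± 2.18694 → (3.420, 7.794).
With 98% confidence, each one-unit increase in daily light exposure is associated with a change of between 3.420 and 7.794 cm in plant height.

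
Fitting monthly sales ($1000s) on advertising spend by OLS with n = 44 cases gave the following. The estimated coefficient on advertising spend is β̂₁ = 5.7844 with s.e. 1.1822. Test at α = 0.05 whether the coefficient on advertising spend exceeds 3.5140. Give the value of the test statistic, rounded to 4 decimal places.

H₀: β₁ = 3.5140 vs H₁: β₁ > 3.5140.
t = (β̂₁ − β₁⁰)/SE = (5.7844 − 3.5140) / 1.1822 = 1.9205.
df = n − 2 = 44 − 2 = 42.
One-sided p ≈ 0.0308, which is < 0.05, so reject H₀.
There is evidence that the true slope on advertising spend exceeds 3.5140 $1000s per unit.

t = 1.9205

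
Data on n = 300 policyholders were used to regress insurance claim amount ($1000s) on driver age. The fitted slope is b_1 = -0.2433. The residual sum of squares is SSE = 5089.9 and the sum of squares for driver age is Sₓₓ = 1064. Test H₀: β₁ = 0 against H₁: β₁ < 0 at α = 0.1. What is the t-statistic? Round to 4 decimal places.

t = -1.9203

MSE = SSE/(n − 2) = 5089.9/298 = 17.0802.
SE(b_1) = √(MSE/Sₓₓ) = √(17.0802/1064) = 0.1267.
t = -0.2433 / 0.1267 = -1.9203.
df = n − 2 = 298.
One-sided p ≈ 0.0279, which is < 0.1, so reject H₀.
There is evidence that the true slope on driver age is negative.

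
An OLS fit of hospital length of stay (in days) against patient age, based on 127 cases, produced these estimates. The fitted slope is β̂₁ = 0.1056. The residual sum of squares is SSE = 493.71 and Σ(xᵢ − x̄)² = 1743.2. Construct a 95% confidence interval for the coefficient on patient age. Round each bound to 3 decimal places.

MSE = SSE/(n − 2) = 493.71/125 = 3.94968.
SE(β̂₁) = √(MSE/Sₓₓ) = √(3.94968/1743.2) = 0.0476.
df = n − 2 = 125.
t* = t_{0.025, 125} = 1.979124.
Margin = t* × SE = 1.979124 × 0.0476 = 0.09421.
CI: 0.1056 ± 0.09421 → (0.011, 0.200).
With 95% confidence, each one-unit increase in patient age is associated with a change of between 0.011 and 0.200 days in hospital length of stay.

(0.011, 0.200)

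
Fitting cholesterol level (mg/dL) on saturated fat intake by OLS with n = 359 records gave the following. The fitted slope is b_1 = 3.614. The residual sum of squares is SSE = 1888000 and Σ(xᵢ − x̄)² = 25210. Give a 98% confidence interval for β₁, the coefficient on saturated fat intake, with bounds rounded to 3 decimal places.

(2.544, 4.684)

MSE = SSE/(n − 2) = 1888000/357 = 5288.52.
SE(b_1) = √(MSE/Sₓₓ) = √(5288.52/25210) = 0.458016.
df = n − 2 = 357.
t* = t_{0.01, 357} = 2.336838.
Margin = t* × SE = 2.336838 × 0.458016 = 1.07031.
CI: 3.614 ± 1.07031 → (2.544, 4.684).
With 98% confidence, each one-unit increase in saturated fat intake is associated with a change of between 2.544 and 4.684 mg/dL in cholesterol level.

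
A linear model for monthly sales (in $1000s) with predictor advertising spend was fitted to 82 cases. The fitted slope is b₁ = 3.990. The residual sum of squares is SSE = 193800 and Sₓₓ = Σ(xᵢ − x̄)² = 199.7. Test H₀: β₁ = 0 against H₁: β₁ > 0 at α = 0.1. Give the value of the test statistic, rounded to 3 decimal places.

t = 1.146

MSE = SSE/(n − 2) = 193800/80 = 2422.5.
SE(b₁) = √(MSE/Sₓₓ) = √(2422.5/199.7) = 3.48291.
t = 3.990 / 3.48291 = 1.146.
df = n − 2 = 80.
One-sided p ≈ 0.1277, which is ≥ 0.1, so fail to reject H₀.
The data do not give significant evidence that the true slope on advertising spend is positive.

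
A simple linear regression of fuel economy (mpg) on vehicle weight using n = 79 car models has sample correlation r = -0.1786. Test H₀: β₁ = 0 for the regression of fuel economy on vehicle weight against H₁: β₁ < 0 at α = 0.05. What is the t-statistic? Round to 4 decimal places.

t = -1.5928

t = r·√(n − 2)/√(1 − r²) = -0.1786·√77/√0.968102 = -1.5928.
df = n − 2 = 77.
One-sided p ≈ 0.0576, which is ≥ 0.05, so fail to reject H₀.
The data do not give significant evidence of a linear association between vehicle weight and fuel economy.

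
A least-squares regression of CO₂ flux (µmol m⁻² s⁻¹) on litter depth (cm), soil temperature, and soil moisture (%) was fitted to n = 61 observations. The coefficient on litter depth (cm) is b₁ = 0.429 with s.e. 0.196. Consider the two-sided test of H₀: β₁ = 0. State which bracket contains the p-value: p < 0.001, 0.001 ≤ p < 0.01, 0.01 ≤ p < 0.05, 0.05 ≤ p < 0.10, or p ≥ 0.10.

t = 0.429 / 0.196 = 2.189.
df = n − k − 1 = 61 − 3 − 1 = 57.
Two-sided p = 2·P(T_{57} > |t|) ≈ 0.0327.
So 0.01 ≤ p < 0.05.

0.01 ≤ p < 0.05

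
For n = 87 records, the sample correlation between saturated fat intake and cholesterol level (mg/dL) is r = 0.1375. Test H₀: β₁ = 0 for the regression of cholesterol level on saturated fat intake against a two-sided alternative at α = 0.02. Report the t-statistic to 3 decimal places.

t = 1.280

t = r·√(n − 2)/√(1 − r²) = 0.1375·√85/√0.981094 = 1.280.
df = n − 2 = 85.
Two-sided p ≈ 0.2041, which is ≥ 0.02, so fail to reject H₀.
The data do not give significant evidence of a linear association between saturated fat intake and cholesterol level.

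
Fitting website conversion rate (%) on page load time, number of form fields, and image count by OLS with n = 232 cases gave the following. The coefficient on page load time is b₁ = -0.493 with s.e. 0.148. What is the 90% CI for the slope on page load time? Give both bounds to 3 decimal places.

(-0.737, -0.249)

df = n − k − 1 = 232 − 3 − 1 = 228.
t* = t_{0.05, 228} = 1.651564.
Margin = t* × SE = 1.651564 × 0.148 = 0.24443.
CI: -0.493 ± 0.24443 → (-0.737, -0.249).
With 90% confidence, each one-unit increase in page load time is associated with a change of between -0.737 and -0.249 % in website conversion rate, holding the other predictors fixed.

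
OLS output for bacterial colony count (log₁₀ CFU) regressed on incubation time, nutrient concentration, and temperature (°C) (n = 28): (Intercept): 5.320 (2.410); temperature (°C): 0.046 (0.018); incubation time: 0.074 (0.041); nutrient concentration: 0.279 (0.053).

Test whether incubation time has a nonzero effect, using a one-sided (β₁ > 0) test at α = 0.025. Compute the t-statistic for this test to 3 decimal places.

t = 1.805

Read off: b = 0.074, SE = 0.041 for incubation time.
H₀: β₁ = 0 vs H₁: β₁ > 0.
t = 0.074 / 0.041 = 1.805.
df = n − k − 1 = 28 − 3 − 1 = 24.
One-sided p ≈ 0.0418, which is ≥ 0.025, so fail to reject H₀.
The data do not give significant evidence that the true slope on incubation time is positive, holding the other predictors fixed.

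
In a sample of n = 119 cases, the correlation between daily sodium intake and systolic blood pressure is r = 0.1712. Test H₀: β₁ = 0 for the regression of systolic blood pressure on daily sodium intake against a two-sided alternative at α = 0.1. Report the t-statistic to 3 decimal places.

t = 1.880

t = r·√(n − 2)/√(1 − r²) = 0.1712·√117/√0.970691 = 1.880.
df = n − 2 = 117.
Two-sided p ≈ 0.0627, which is < 0.1, so reject H₀.
There is evidence of a linear association between daily sodium intake and systolic blood pressure.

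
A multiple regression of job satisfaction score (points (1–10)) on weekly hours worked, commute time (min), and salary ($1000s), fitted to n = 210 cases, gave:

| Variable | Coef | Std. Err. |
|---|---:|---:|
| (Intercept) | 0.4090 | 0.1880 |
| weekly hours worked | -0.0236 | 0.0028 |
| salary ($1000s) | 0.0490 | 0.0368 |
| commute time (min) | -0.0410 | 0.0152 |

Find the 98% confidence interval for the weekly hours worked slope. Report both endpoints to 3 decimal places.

Read off: b = -0.0236, SE = 0.0028 for weekly hours worked.
df = n − k − 1 = 210 − 3 − 1 = 206.
t* = t_{0.01, 206} = 2.344586.
Margin = t* × SE = 2.344586 × 0.0028 = 0.00656.
CI: -0.0236 ± 0.00656 → (-0.030, -0.017).

(-0.030, -0.017)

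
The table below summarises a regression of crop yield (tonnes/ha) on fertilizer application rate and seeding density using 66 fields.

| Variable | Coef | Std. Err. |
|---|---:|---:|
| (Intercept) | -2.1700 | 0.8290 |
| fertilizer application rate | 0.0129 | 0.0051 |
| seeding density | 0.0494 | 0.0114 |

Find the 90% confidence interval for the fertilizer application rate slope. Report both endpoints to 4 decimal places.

(0.0044, 0.0214)

Read off: b = 0.0129, SE = 0.0051 for fertilizer application rate.
df = n − k − 1 = 66 − 2 − 1 = 63.
t* = t_{0.05, 63} = 1.669402.
Margin = t* × SE = 1.669402 × 0.0051 = 0.008514.
CI: 0.0129 ± 0.008514 → (0.0044, 0.0214).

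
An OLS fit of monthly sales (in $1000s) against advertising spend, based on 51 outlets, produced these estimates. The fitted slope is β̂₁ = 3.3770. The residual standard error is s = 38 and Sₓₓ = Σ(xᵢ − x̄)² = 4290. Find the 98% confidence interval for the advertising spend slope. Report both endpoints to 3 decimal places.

SE(β̂₁) = s/√Sₓₓ = 38/√4290 = 0.58017.
df = n − 2 = 49.
t* = t_{0.01, 49} = 2.404892.
Margin = t* × SE = 2.404892 × 0.58017 = 1.39525.
CI: 3.3770 ± 1.39525 → (1.982, 4.772).
With 98% confidence, each one-unit increase in advertising spend is associated with a change of between 1.982 and 4.772 $1000s in monthly sales.

(1.982, 4.772)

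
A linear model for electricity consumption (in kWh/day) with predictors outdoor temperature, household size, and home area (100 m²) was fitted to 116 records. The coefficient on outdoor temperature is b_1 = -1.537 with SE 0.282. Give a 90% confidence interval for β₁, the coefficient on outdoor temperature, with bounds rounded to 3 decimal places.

df = n − k − 1 = 116 − 3 − 1 = 112.
t* = t_{0.05, 112} = 1.658573.
Margin = t* × SE = 1.658573 × 0.282 = 0.46772.
CI: -1.537 ± 0.46772 → (-2.005, -1.069).
With 90% confidence, each one-unit increase in outdoor temperature is associated with a change of between -2.005 and -1.069 kWh/day in electricity consumption, holding the other predictors fixed.

(-2.005, -1.069)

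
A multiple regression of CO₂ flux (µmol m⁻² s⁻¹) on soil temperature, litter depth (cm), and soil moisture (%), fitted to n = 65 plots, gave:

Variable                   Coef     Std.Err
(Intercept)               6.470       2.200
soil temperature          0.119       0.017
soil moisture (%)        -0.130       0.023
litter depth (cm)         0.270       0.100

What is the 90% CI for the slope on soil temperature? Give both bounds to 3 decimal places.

(0.091, 0.147)

Read off: b = 0.119, SE = 0.017 for soil temperature.
df = n − k − 1 = 65 − 3 − 1 = 61.
t* = t_{0.05, 61} = 1.670219.
Margin = t* × SE = 1.670219 × 0.017 = 0.02839.
CI: 0.119 ± 0.02839 → (0.091, 0.147).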